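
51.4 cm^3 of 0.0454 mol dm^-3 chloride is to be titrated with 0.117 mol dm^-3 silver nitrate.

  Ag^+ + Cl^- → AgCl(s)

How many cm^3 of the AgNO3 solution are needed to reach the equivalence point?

n(Cl-) = 0.0514 L × 0.0454 mol/L = 2.33 × 10^-3 mol
n(AgNO3) = 2.33 × 10^-3 mol (1:1 stoichiometry)
V(AgNO3) = 2.33 × 10^-3 mol / 0.117 mol/L = 0.0199 L = 19.9 mL

19.9 mL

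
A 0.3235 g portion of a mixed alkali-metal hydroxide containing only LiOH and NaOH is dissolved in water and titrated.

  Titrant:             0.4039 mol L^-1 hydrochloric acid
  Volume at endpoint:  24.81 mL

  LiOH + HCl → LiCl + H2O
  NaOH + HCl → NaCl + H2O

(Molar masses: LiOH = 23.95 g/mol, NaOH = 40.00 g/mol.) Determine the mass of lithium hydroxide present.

n(HCl) = 0.02481 × 0.4039 = 0.01002 mol
Let x = n(LiOH), y = n(NaOH).
Titrant: 1x + 1y = 0.01002;  mass: 23.95x + 40.00y = 0.3235
Solving, x = 4.818 × 10^-3 mol, y = 5.203 × 10^-3 mol
mass of LiOH = 4.818 × 10^-3 × 23.95 = 0.1154 g

0.1154 g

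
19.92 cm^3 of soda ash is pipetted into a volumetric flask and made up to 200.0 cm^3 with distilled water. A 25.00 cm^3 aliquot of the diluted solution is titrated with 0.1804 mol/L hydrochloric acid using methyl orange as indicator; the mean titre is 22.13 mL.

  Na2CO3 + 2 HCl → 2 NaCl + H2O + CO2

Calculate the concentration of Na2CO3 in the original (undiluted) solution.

0.8017 mol/L

n(HCl) = 0.02213 × 0.1804 = 3.992 × 10^-3 mol
From the 1:2 ratio, n(Na2CO3) in the aliquot = 1/2 × 3.992 × 10^-3 = 1.996 × 10^-3 mol
[Na2CO3]_dilute = 1.996 × 10^-3 / 0.02500 = 0.07985 mol/L
Dilution factor = 200.0 / 19.92 = 10.04
[Na2CO3]_stock = 0.07985 × 10.04 = 0.8017 mol/L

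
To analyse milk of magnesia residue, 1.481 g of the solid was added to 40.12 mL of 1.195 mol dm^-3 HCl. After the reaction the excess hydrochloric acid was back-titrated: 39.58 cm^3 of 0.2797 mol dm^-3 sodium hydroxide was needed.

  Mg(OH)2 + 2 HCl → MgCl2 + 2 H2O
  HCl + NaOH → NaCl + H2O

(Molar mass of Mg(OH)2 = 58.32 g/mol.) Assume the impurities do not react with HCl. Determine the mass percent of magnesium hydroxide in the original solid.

72.60 %

n(HCl) added = 0.04012 × 1.195 = 0.04794 mol
n(NaOH) used in back-titration = 0.03958 × 0.2797 = 0.01107 mol
n(HCl) left over = 0.01107 mol (1:1 ratio)
n(HCl) consumed by analyte = 0.04794 − 0.01107 = 0.03687 mol
From the 1:2 ratio, n(Mg(OH)2) = 1/2 × 0.03687 = 0.01844 mol
mass of Mg(OH)2 = 0.01844 × 58.32 = 1.075 g
% Mg(OH)2 = 1.075 / 1.481 × 100 = 72.60 %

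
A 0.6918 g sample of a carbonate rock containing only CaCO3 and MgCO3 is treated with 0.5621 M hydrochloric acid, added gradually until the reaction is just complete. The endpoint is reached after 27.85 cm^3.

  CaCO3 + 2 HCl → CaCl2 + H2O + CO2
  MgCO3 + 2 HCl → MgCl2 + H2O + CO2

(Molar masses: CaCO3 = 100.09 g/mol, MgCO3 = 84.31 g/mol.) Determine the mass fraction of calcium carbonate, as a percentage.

29.23 %

n(HCl) = 0.02785 × 0.5621 = 0.01565 mol
Let x = n(CaCO3), y = n(MgCO3).
Titrant: 2x + 2y = 0.01565;  mass: 100.09x + 84.31y = 0.6918
Solving, x = 2.021 × 10^-3 mol, y = 5.807 × 10^-3 mol
mass of CaCO3 = 2.021 × 10^-3 × 100.09 = 0.2022 g
% CaCO3 = 0.2022 / 0.6918 × 100 = 29.23 %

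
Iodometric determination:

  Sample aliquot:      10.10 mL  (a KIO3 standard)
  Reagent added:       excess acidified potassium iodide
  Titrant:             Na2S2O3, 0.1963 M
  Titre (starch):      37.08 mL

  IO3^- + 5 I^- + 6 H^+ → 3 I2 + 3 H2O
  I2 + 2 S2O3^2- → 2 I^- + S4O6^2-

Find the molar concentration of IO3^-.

n(S2O3^2-) = 0.03708 × 0.1963 = 7.279 × 10^-3 mol
n(I2) = n(S2O3^2-)/2 = 3.639 × 10^-3 mol
From the 1:3 ratio, n(IO3^-) in the aliquot = 1/3 × 3.639 × 10^-3 = 1.213 × 10^-3 mol
[IO3^-] = 1.213 × 10^-3 / 0.01010 = 0.1201 mol/L

0.1201 M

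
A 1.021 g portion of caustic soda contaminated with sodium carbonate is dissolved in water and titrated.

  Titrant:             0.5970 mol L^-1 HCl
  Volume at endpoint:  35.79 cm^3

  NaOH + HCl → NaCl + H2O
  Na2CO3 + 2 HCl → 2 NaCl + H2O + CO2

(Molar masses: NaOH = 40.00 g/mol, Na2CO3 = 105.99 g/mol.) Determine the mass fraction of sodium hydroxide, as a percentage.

n(HCl) = 0.03579 × 0.5970 = 0.02137 mol
Let x = n(NaOH), y = n(Na2CO3).
Titrant: 1x + 2y = 0.02137;  mass: 40.00x + 105.99y = 1.021
Solving, x = 8.567 × 10^-3 mol, y = 6.400 × 10^-3 mol
mass of NaOH = 8.567 × 10^-3 × 40.00 = 0.3427 g
% NaOH = 0.3427 / 1.021 × 100 = 33.56 %

33.56 %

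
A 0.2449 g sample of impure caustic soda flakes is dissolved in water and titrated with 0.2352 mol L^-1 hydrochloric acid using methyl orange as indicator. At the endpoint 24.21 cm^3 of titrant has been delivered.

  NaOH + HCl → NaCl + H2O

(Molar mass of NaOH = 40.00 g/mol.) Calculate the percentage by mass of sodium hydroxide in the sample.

93.00 %

n(HCl) = 0.02421 L × 0.2352 mol/L = 5.694 × 10^-3 mol
n(NaOH) = 5.694 × 10^-3 mol (1:1 ratio)
mass of NaOH = 5.694 × 10^-3 × 40.00 g/mol = 0.2278 g
% NaOH = 0.2278 / 0.2449 × 100 = 93.00 %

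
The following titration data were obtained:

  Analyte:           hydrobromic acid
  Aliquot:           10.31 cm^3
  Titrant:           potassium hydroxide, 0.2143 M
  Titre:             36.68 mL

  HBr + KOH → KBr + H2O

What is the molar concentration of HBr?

0.7624 M

n(KOH) = 0.03668 L × 0.2143 mol/L = 7.861 × 10^-3 mol
n(HBr) = 7.861 × 10^-3 mol (1:1 mole ratio)
[HBr] = 7.861 × 10^-3 mol / 0.01031 L = 0.7624 mol/L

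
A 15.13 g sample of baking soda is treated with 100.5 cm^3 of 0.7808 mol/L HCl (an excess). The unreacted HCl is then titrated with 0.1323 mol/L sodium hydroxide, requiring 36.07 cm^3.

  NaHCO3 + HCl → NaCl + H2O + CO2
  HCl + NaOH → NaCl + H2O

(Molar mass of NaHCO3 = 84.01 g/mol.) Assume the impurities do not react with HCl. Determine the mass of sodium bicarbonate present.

6.191 g

n(HCl) added = 0.1005 × 0.7808 = 0.07847 mol
n(NaOH) used in back-titration = 0.03607 × 0.1323 = 4.772 × 10^-3 mol
n(HCl) left over = 4.772 × 10^-3 mol (1:1 ratio)
n(HCl) consumed by analyte = 0.07847 − 4.772 × 10^-3 = 0.07370 mol
n(NaHCO3) = 0.07370 mol (1:1 ratio)
mass of NaHCO3 = 0.07370 × 84.01 = 6.191 g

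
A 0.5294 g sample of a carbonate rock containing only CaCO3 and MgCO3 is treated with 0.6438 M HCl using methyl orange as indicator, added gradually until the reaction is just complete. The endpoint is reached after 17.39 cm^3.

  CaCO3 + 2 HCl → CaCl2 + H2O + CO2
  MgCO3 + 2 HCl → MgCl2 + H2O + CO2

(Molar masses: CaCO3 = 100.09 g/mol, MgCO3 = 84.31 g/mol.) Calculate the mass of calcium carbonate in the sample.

0.3644 g

n(HCl) = 0.01739 × 0.6438 = 0.01120 mol
Let x = n(CaCO3), y = n(MgCO3).
Titrant: 2x + 2y = 0.01120;  mass: 100.09x + 84.31y = 0.5294
Solving, x = 3.640 × 10^-3 mol, y = 1.957 × 10^-3 mol
mass of CaCO3 = 3.640 × 10^-3 × 100.09 = 0.3644 g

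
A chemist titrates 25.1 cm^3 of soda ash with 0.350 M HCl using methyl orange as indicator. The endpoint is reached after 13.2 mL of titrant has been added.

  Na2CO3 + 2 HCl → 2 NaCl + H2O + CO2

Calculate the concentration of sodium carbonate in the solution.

n(HCl) = 0.0132 L × 0.350 mol/L = 4.62 × 10^-3 mol
From the 1:2 mole ratio, n(Na2CO3) = 1/2 × 4.62 × 10^-3 = 2.31 × 10^-3 mol
[Na2CO3] = 2.31 × 10^-3 mol / 0.0251 L = 0.0920 mol/L

0.0920 M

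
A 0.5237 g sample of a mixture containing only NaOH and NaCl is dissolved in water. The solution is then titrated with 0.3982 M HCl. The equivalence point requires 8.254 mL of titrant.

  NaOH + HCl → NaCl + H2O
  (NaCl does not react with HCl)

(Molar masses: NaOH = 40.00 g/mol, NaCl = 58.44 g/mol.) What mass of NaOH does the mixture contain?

0.1315 g

n(HCl) = 0.008254 × 0.3982 = 3.287 × 10^-3 mol
Let x = n(NaOH), y = n(NaCl).
Titrant: 1x = 3.287 × 10^-3;  mass: 40.00x + 58.44y = 0.5237
Solving, x = 3.287 × 10^-3 mol, y = 6.712 × 10^-3 mol
mass of NaOH = 3.287 × 10^-3 × 40.00 = 0.1315 g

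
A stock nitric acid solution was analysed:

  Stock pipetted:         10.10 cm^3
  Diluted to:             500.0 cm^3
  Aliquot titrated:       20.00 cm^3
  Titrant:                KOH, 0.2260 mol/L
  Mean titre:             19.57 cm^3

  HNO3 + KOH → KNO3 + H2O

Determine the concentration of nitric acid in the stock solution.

10.95 mol/L

n(KOH) = 0.01957 × 0.2260 = 4.423 × 10^-3 mol
n(HNO3) in the aliquot = 4.423 × 10^-3 mol (1:1 ratio)
[HNO3]_dilute = 4.423 × 10^-3 / 0.02000 = 0.2211 mol/L
Dilution factor = 500.0 / 10.10 = 49.50
[HNO3]_stock = 0.2211 × 49.50 = 10.95 mol/L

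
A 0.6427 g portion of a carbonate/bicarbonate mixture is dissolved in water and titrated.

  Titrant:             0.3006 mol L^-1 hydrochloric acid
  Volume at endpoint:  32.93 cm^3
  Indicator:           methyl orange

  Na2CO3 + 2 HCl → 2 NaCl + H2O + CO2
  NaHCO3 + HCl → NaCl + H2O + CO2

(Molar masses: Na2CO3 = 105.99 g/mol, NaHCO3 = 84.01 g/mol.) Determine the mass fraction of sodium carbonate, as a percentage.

50.22 %

n(HCl) = 0.03293 × 0.3006 = 9.899 × 10^-3 mol
Let x = n(Na2CO3), y = n(NaHCO3).
Titrant: 2x + 1y = 9.899 × 10^-3;  mass: 105.99x + 84.01y = 0.6427
Solving, x = 3.045 × 10^-3 mol, y = 3.808 × 10^-3 mol
mass of Na2CO3 = 3.045 × 10^-3 × 105.99 = 0.3228 g
% Na2CO3 = 0.3228 / 0.6427 × 100 = 50.22 %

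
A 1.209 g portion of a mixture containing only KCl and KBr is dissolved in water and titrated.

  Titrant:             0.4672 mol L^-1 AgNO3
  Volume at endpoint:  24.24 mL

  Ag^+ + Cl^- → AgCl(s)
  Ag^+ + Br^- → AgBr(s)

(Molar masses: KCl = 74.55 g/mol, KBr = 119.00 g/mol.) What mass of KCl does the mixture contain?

0.2326 g

n(AgNO3) = 0.02424 × 0.4672 = 0.01132 mol
Let x = n(KCl), y = n(KBr).
Titrant: 1x + 1y = 0.01132;  mass: 74.55x + 119.00y = 1.209
Solving, x = 3.120 × 10^-3 mol, y = 8.205 × 10^-3 mol
mass of KCl = 3.120 × 10^-3 × 74.55 = 0.2326 g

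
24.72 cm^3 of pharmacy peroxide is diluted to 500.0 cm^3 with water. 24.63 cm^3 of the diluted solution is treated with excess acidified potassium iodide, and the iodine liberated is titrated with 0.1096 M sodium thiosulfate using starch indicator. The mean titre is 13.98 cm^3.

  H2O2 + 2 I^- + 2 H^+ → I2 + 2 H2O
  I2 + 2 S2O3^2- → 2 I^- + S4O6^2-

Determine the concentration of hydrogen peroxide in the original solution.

0.6291 M

n(S2O3^2-) = 0.01398 × 0.1096 = 1.532 × 10^-3 mol
n(I2) = n(S2O3^2-)/2 = 7.661 × 10^-4 mol
n(H2O2) in the aliquot = 7.661 × 10^-4 mol (1:1 ratio)
[H2O2]_dilute = 7.661 × 10^-4 / 0.02463 = 0.03110 mol/L
[H2O2]_original = 0.03110 × 500.0/24.72 = 0.6291 mol/L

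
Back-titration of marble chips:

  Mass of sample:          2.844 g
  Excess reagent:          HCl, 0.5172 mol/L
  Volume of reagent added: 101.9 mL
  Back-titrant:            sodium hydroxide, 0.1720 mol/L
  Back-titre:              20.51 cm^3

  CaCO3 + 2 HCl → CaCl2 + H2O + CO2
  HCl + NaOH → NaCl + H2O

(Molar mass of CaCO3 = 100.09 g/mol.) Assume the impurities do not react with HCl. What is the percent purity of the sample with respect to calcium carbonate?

n(HCl) added = 0.1019 × 0.5172 = 0.05270 mol
n(NaOH) used in back-titration = 0.02051 × 0.1720 = 3.528 × 10^-3 mol
n(HCl) left over = 3.528 × 10^-3 mol (1:1 ratio)
n(HCl) consumed by analyte = 0.05270 − 3.528 × 10^-3 = 0.04917 mol
From the 1:2 ratio, n(CaCO3) = 1/2 × 0.04917 = 0.02459 mol
mass of CaCO3 = 0.02459 × 100.09 = 2.461 g
% CaCO3 = 2.461 / 2.844 × 100 = 86.53 %

86.53 %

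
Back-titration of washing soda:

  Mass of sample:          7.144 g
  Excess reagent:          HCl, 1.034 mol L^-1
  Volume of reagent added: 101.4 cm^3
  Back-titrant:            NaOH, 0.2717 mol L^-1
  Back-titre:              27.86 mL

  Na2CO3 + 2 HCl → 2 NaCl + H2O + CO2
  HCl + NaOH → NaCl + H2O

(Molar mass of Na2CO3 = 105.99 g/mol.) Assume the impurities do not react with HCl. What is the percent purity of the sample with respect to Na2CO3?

72.16 %

n(HCl) added = 0.1014 × 1.034 = 0.1048 mol
n(NaOH) used in back-titration = 0.02786 × 0.2717 = 7.570 × 10^-3 mol
n(HCl) left over = 7.570 × 10^-3 mol (1:1 ratio)
n(HCl) consumed by analyte = 0.1048 − 7.570 × 10^-3 = 0.09728 mol
From the 1:2 ratio, n(Na2CO3) = 1/2 × 0.09728 = 0.04864 mol
mass of Na2CO3 = 0.04864 × 105.99 = 5.155 g
% Na2CO3 = 5.155 / 7.144 × 100 = 72.16 %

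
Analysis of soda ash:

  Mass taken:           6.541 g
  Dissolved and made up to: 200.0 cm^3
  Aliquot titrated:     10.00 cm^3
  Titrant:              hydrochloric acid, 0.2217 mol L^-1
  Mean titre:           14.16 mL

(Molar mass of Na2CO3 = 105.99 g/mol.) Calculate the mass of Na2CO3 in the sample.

Na2CO3 + 2 HCl → 2 NaCl + H2O + CO2
n(HCl) per titration = 0.01416 × 0.2217 = 3.139 × 10^-3 mol
From the 1:2 ratio, n(Na2CO3) in each aliquot = 1/2 × 3.139 × 10^-3 = 1.570 × 10^-3 mol
n(Na2CO3) in the whole flask = 1.570 × 10^-3 × 200.0/10.00 = 0.03139 mol
mass of Na2CO3 = 0.03139 × 105.99 = 3.327 g

3.327 g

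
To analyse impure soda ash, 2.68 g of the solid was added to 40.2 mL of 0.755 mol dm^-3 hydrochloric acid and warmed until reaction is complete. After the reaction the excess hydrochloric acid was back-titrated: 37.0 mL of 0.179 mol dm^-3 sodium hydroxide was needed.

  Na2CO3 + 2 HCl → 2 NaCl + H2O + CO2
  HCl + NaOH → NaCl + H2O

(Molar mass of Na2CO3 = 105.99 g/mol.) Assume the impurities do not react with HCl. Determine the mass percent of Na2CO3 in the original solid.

n(HCl) added = 0.0402 × 0.755 = 0.0304 mol
n(NaOH) used in back-titration = 0.0370 × 0.179 = 6.62 × 10^-3 mol
n(HCl) left over = 6.62 × 10^-3 mol (1:1 ratio)
n(HCl) consumed by analyte = 0.0304 − 6.62 × 10^-3 = 0.0237 mol
From the 1:2 ratio, n(Na2CO3) = 1/2 × 0.0237 = 0.0119 mol
mass of Na2CO3 = 0.0119 × 105.99 = 1.26 g
% Na2CO3 = 1.26 / 2.68 × 100 = 46.9 %

46.9 %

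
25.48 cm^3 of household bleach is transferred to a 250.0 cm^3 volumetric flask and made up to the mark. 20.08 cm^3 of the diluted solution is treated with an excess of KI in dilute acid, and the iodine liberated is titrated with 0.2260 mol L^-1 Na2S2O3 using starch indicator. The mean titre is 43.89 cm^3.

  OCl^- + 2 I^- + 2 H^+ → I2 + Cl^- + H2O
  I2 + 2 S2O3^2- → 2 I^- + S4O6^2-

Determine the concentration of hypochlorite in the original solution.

2.423 mol/L

n(S2O3^2-) = 0.04389 × 0.2260 = 9.919 × 10^-3 mol
n(I2) = n(S2O3^2-)/2 = 4.960 × 10^-3 mol
n(OCl^-) in the aliquot = 4.960 × 10^-3 mol (1:1 ratio)
[OCl^-]_dilute = 4.960 × 10^-3 / 0.02008 = 0.2470 mol/L
[OCl^-]_original = 0.2470 × 250.0/25.48 = 2.423 mol/L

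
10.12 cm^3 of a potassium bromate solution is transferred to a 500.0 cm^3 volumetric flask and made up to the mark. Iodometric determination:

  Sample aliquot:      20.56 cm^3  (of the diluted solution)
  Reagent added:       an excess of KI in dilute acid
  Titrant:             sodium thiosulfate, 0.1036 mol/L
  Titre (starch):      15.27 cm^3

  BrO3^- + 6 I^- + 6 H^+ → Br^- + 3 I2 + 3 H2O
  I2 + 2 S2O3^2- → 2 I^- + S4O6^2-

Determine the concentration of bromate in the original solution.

0.6336 mol/L

n(S2O3^2-) = 0.01527 × 0.1036 = 1.582 × 10^-3 mol
n(I2) = n(S2O3^2-)/2 = 7.910 × 10^-4 mol
From the 1:3 ratio, n(BrO3^-) in the aliquot = 1/3 × 7.910 × 10^-4 = 2.637 × 10^-4 mol
[BrO3^-]_dilute = 2.637 × 10^-4 / 0.02056 = 0.01282 mol/L
[BrO3^-]_original = 0.01282 × 500.0/10.12 = 0.6336 mol/L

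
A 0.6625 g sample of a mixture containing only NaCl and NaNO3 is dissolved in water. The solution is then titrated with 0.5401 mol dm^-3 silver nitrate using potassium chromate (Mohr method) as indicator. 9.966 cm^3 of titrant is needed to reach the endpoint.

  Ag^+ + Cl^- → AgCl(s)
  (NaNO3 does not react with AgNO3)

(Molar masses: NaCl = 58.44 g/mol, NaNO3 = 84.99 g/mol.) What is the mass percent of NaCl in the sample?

47.48 %

n(AgNO3) = 0.009966 × 0.5401 = 5.383 × 10^-3 mol
Let x = n(NaCl), y = n(NaNO3).
Titrant: 1x = 5.383 × 10^-3;  mass: 58.44x + 84.99y = 0.6625
Solving, x = 5.383 × 10^-3 mol, y = 4.094 × 10^-3 mol
mass of NaCl = 5.383 × 10^-3 × 58.44 = 0.3146 g
% NaCl = 0.3146 / 0.6625 × 100 = 47.48 %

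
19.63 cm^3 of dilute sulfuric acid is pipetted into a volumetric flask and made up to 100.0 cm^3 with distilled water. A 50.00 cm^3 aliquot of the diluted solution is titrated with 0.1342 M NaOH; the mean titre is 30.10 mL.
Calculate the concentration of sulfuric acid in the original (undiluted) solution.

H2SO4 + 2 NaOH → Na2SO4 + 2 H2O
n(NaOH) = 0.03010 × 0.1342 = 4.039 × 10^-3 mol
From the 1:2 ratio, n(H2SO4) in the aliquot = 1/2 × 4.039 × 10^-3 = 2.020 × 10^-3 mol
[H2SO4]_dilute = 2.020 × 10^-3 / 0.05000 = 0.04039 mol/L
Dilution factor = 100.0 / 19.63 = 5.094
[H2SO4]_stock = 0.04039 × 5.094 = 0.2058 mol/L

0.2058 M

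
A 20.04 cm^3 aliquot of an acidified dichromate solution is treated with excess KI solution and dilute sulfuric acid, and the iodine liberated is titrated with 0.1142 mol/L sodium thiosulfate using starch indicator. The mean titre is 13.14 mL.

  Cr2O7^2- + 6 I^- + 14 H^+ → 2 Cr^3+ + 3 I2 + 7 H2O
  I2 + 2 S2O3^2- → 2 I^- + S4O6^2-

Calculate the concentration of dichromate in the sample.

n(S2O3^2-) = 0.01314 × 0.1142 = 1.501 × 10^-3 mol
n(I2) = n(S2O3^2-)/2 = 7.503 × 10^-4 mol
From the 1:3 ratio, n(Cr2O7^2-) in the aliquot = 1/3 × 7.503 × 10^-4 = 2.501 × 10^-4 mol
[Cr2O7^2-] = 2.501 × 10^-4 / 0.02004 = 0.01248 mol/L

0.01248 mol/L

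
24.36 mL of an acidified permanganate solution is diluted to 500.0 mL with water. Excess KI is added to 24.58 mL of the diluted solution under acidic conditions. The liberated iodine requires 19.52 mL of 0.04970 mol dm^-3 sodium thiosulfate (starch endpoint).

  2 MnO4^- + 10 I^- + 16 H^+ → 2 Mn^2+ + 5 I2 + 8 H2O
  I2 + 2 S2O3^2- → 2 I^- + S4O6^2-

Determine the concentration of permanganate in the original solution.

0.1620 mol/L

n(S2O3^2-) = 0.01952 × 0.04970 = 9.701 × 10^-4 mol
n(I2) = n(S2O3^2-)/2 = 4.851 × 10^-4 mol
From the 2:5 ratio, n(MnO4^-) in the aliquot = 2/5 × 4.851 × 10^-4 = 1.940 × 10^-4 mol
[MnO4^-]_dilute = 1.940 × 10^-4 / 0.02458 = 0.007894 mol/L
[MnO4^-]_original = 0.007894 × 500.0/24.36 = 0.1620 mol/L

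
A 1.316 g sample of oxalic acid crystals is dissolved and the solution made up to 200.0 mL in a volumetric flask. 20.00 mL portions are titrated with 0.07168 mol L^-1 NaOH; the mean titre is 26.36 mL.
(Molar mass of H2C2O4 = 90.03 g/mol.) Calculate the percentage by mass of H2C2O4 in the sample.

H2C2O4 + 2 NaOH → Na2C2O4 + 2 H2O
n(NaOH) per titration = 0.02636 × 0.07168 = 1.889 × 10^-3 mol
From the 1:2 ratio, n(H2C2O4) in each aliquot = 1/2 × 1.889 × 10^-3 = 9.447 × 10^-4 mol
n(H2C2O4) in the whole flask = 9.447 × 10^-4 × 200.0/20.00 = 9.447 × 10^-3 mol
mass of H2C2O4 = 9.447 × 10^-3 × 90.03 = 0.8506 g
% H2C2O4 = 0.8506 / 1.316 × 100 = 64.63 %

64.63 %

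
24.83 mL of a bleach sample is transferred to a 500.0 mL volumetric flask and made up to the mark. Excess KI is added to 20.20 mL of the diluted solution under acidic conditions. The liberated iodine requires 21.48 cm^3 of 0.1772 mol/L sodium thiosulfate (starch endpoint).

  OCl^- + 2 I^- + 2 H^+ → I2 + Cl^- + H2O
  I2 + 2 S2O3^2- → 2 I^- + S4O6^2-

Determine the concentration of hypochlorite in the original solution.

1.897 mol/L

n(S2O3^2-) = 0.02148 × 0.1772 = 3.806 × 10^-3 mol
n(I2) = n(S2O3^2-)/2 = 1.903 × 10^-3 mol
n(OCl^-) in the aliquot = 1.903 × 10^-3 mol (1:1 ratio)
[OCl^-]_dilute = 1.903 × 10^-3 / 0.02020 = 0.09421 mol/L
[OCl^-]_original = 0.09421 × 500.0/24.83 = 1.897 mol/L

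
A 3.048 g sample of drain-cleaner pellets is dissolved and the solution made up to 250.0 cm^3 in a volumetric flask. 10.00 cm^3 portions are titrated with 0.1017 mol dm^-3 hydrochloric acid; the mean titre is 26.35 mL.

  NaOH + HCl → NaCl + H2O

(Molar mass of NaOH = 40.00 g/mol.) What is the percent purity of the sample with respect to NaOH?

n(HCl) per titration = 0.02635 × 0.1017 = 2.680 × 10^-3 mol
n(NaOH) in each aliquot = 2.680 × 10^-3 mol (1:1 ratio)
n(NaOH) in the whole flask = 2.680 × 10^-3 × 250.0/10.00 = 0.06699 mol
mass of NaOH = 0.06699 × 40.00 = 2.680 g
% NaOH = 2.680 / 3.048 × 100 = 87.92 %

87.92 %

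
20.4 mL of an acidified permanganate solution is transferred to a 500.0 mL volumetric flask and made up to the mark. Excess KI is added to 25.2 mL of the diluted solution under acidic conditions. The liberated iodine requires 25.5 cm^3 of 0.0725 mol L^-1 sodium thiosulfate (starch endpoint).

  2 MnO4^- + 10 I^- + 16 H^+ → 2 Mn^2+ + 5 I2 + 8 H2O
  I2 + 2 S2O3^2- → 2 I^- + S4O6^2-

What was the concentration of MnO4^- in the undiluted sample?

0.360 mol/L

n(S2O3^2-) = 0.0255 × 0.0725 = 1.85 × 10^-3 mol
n(I2) = n(S2O3^2-)/2 = 9.24 × 10^-4 mol
From the 2:5 ratio, n(MnO4^-) in the aliquot = 2/5 × 9.24 × 10^-4 = 3.70 × 10^-4 mol
[MnO4^-]_dilute = 3.70 × 10^-4 / 0.0252 = 0.0147 mol/L
[MnO4^-]_original = 0.0147 × 500.0/20.4 = 0.360 mol/L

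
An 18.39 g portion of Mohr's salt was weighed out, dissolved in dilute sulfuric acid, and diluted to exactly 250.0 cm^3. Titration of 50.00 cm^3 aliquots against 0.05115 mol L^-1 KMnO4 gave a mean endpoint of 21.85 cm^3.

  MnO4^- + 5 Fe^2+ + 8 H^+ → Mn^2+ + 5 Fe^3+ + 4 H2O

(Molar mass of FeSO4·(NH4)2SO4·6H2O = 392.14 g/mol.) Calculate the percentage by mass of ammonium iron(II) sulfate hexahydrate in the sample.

n(KMnO4) per titration = 0.02185 × 0.05115 = 1.118 × 10^-3 mol
From the 5:1 ratio, n(FeSO4·(NH4)2SO4·6H2O) in each aliquot = 5/1 × 1.118 × 10^-3 = 5.588 × 10^-3 mol
n(FeSO4·(NH4)2SO4·6H2O) in the whole flask = 5.588 × 10^-3 × 250.0/50.00 = 0.02794 mol
mass of FeSO4·(NH4)2SO4·6H2O = 0.02794 × 392.14 = 10.96 g
% FeSO4·(NH4)2SO4·6H2O = 10.96 / 18.39 × 100 = 59.58 %

59.58 %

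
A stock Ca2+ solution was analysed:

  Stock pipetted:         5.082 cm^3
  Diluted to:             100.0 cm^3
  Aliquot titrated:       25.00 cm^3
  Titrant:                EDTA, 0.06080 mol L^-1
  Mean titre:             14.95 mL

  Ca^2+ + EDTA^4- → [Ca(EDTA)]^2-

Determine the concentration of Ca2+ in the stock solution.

n(EDTA) = 0.01495 × 0.06080 = 9.090 × 10^-4 mol
n(Ca2+) in the aliquot = 9.090 × 10^-4 mol (1:1 ratio)
[Ca2+]_dilute = 9.090 × 10^-4 / 0.02500 = 0.03636 mol/L
Dilution factor = 100.0 / 5.082 = 19.68
[Ca2+]_stock = 0.03636 × 19.68 = 0.7154 mol/L

0.7154 mol/L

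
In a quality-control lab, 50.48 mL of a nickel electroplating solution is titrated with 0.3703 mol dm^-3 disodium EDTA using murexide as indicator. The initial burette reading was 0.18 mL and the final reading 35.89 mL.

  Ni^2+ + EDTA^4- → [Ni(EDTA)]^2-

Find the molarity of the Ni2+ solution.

n(EDTA) = 0.03571 L × 0.3703 mol/L = 0.01322 mol
n(Ni2+) = 0.01322 mol (1:1 mole ratio)
[Ni2+] = 0.01322 mol / 0.05048 L = 0.2620 mol/L

0.2620 mol/L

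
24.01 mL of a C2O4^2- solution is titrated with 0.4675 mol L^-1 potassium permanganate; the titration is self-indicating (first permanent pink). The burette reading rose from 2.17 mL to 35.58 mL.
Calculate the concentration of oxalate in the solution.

1.626 mol/L

2 MnO4^- + 5 C2O4^2- + 16 H^+ → 2 Mn^2+ + 10 CO2 + 8 H2O
n(KMnO4) = 0.03341 L × 0.4675 mol/L = 0.01562 mol
From the 5:2 mole ratio, n(C2O4^2-) = 5/2 × 0.01562 = 0.03905 mol
[C2O4^2-] = 0.03905 mol / 0.02401 L = 1.626 mol/L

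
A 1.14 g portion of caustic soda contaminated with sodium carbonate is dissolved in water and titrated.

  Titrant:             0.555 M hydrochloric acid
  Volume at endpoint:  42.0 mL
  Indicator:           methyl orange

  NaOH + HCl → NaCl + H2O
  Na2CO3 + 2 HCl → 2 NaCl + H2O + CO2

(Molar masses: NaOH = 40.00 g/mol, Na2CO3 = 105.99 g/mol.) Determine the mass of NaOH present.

n(HCl) = 0.0420 × 0.555 = 0.0233 mol
Let x = n(NaOH), y = n(Na2CO3).
Titrant: 1x + 2y = 0.0233;  mass: 40.00x + 105.99y = 1.14
Solving, x = 7.33 × 10^-3 mol, y = 7.99 × 10^-3 mol
mass of NaOH = 7.33 × 10^-3 × 40.00 = 0.293 g

0.293 g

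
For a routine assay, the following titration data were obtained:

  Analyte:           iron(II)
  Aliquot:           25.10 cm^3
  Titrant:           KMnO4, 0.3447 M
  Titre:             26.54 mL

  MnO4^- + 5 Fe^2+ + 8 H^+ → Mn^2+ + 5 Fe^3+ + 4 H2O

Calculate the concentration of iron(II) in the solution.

n(KMnO4) = 0.02654 L × 0.3447 mol/L = 9.148 × 10^-3 mol
From the 5:1 mole ratio, n(Fe2+) = 5/1 × 9.148 × 10^-3 = 0.04574 mol
[Fe2+] = 0.04574 mol / 0.02510 L = 1.822 mol/L

1.822 M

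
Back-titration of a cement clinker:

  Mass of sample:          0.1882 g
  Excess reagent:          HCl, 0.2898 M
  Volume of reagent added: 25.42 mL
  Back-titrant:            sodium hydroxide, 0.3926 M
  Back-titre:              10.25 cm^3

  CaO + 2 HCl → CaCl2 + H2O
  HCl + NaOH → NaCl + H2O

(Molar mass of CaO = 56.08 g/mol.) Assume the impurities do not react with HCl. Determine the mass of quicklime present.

n(HCl) added = 0.02542 × 0.2898 = 7.367 × 10^-3 mol
n(NaOH) used in back-titration = 0.01025 × 0.3926 = 4.024 × 10^-3 mol
n(HCl) left over = 4.024 × 10^-3 mol (1:1 ratio)
n(HCl) consumed by analyte = 7.367 × 10^-3 − 4.024 × 10^-3 = 3.343 × 10^-3 mol
From the 1:2 ratio, n(CaO) = 1/2 × 3.343 × 10^-3 = 1.671 × 10^-3 mol
mass of CaO = 1.671 × 10^-3 × 56.08 = 0.09373 g

0.09373 g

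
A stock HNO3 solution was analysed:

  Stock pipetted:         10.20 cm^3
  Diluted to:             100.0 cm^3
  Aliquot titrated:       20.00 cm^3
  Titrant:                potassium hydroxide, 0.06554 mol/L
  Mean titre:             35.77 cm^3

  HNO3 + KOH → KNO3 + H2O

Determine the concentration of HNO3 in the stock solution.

1.149 mol/L

n(KOH) = 0.03577 × 0.06554 = 2.344 × 10^-3 mol
n(HNO3) in the aliquot = 2.344 × 10^-3 mol (1:1 ratio)
[HNO3]_dilute = 2.344 × 10^-3 / 0.02000 = 0.1172 mol/L
Dilution factor = 100.0 / 10.20 = 9.804
[HNO3]_stock = 0.1172 × 9.804 = 1.149 mol/L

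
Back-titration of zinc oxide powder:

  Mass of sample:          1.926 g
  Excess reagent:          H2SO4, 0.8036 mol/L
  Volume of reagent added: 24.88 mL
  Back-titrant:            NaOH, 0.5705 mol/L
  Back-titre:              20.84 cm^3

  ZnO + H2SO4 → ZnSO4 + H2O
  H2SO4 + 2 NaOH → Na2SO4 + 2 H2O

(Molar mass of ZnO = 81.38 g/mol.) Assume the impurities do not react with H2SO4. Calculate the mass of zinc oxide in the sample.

1.143 g

n(H2SO4) added = 0.02488 × 0.8036 = 0.01999 mol
n(NaOH) used in back-titration = 0.02084 × 0.5705 = 0.01189 mol
From the 1:2 ratio, n(H2SO4) left over = 1/2 × 0.01189 = 5.945 × 10^-3 mol
n(H2SO4) consumed by analyte = 0.01999 − 5.945 × 10^-3 = 0.01405 mol
n(ZnO) = 0.01405 mol (1:1 ratio)
mass of ZnO = 0.01405 × 81.38 = 1.143 g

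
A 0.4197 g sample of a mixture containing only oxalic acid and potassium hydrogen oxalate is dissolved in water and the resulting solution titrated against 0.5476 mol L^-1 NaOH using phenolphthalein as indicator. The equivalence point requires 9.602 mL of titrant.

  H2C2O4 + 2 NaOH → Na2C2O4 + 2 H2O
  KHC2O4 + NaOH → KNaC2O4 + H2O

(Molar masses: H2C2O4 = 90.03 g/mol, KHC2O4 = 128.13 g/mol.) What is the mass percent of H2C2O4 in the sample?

32.78 %

n(NaOH) = 0.009602 × 0.5476 = 5.258 × 10^-3 mol
Let x = n(H2C2O4), y = n(KHC2O4).
Titrant: 2x + 1y = 5.258 × 10^-3;  mass: 90.03x + 128.13y = 0.4197
Solving, x = 1.528 × 10^-3 mol, y = 2.202 × 10^-3 mol
mass of H2C2O4 = 1.528 × 10^-3 × 90.03 = 0.1376 g
% H2C2O4 = 0.1376 / 0.4197 × 100 = 32.78 %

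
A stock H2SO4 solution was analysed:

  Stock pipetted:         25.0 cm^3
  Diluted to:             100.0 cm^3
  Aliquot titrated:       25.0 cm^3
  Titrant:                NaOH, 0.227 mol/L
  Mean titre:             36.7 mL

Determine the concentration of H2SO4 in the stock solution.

0.666 mol/L

H2SO4 + 2 NaOH → Na2SO4 + 2 H2O
n(NaOH) = 0.0367 × 0.227 = 8.33 × 10^-3 mol
From the 1:2 ratio, n(H2SO4) in the aliquot = 1/2 × 8.33 × 10^-3 = 4.17 × 10^-3 mol
[H2SO4]_dilute = 4.17 × 10^-3 / 0.0250 = 0.167 mol/L
Dilution factor = 100.0 / 25.0 = 4.000
[H2SO4]_stock = 0.167 × 4.000 = 0.666 mol/L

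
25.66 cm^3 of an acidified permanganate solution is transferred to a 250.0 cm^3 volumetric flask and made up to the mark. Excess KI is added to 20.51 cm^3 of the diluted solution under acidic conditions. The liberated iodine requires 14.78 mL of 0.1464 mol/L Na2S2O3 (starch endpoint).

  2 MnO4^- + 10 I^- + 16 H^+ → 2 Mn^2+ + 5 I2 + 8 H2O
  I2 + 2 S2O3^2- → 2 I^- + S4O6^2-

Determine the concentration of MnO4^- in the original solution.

0.2056 mol/L

n(S2O3^2-) = 0.01478 × 0.1464 = 2.164 × 10^-3 mol
n(I2) = n(S2O3^2-)/2 = 1.082 × 10^-3 mol
From the 2:5 ratio, n(MnO4^-) in the aliquot = 2/5 × 1.082 × 10^-3 = 4.328 × 10^-4 mol
[MnO4^-]_dilute = 4.328 × 10^-4 / 0.02051 = 0.02110 mol/L
[MnO4^-]_original = 0.02110 × 250.0/25.66 = 0.2056 mol/L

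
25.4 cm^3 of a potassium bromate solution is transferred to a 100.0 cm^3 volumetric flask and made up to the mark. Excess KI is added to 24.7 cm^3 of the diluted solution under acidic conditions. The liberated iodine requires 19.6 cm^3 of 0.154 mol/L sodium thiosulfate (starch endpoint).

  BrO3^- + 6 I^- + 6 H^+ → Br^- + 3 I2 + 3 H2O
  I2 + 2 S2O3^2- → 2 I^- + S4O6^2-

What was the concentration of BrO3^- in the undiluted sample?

0.0802 mol/L

n(S2O3^2-) = 0.0196 × 0.154 = 3.02 × 10^-3 mol
n(I2) = n(S2O3^2-)/2 = 1.51 × 10^-3 mol
From the 1:3 ratio, n(BrO3^-) in the aliquot = 1/3 × 1.51 × 10^-3 = 5.03 × 10^-4 mol
[BrO3^-]_dilute = 5.03 × 10^-4 / 0.0247 = 0.0204 mol/L
[BrO3^-]_original = 0.0204 × 100.0/25.4 = 0.0802 mol/L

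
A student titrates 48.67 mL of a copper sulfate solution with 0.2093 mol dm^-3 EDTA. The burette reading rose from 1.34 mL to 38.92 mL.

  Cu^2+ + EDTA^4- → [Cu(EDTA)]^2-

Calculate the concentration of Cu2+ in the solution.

n(EDTA) = 0.03758 L × 0.2093 mol/L = 7.865 × 10^-3 mol
n(Cu2+) = 7.865 × 10^-3 mol (1:1 mole ratio)
[Cu2+] = 7.865 × 10^-3 mol / 0.04867 L = 0.1616 mol/L

0.1616 mol/L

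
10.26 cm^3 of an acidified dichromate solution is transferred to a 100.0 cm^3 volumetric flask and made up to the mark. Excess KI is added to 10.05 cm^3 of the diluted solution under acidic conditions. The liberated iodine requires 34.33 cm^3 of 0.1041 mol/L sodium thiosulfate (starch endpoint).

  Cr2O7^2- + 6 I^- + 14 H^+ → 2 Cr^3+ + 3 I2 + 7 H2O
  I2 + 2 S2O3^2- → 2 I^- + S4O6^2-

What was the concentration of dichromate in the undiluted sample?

0.5776 mol/L

n(S2O3^2-) = 0.03433 × 0.1041 = 3.574 × 10^-3 mol
n(I2) = n(S2O3^2-)/2 = 1.787 × 10^-3 mol
From the 1:3 ratio, n(Cr2O7^2-) in the aliquot = 1/3 × 1.787 × 10^-3 = 5.956 × 10^-4 mol
[Cr2O7^2-]_dilute = 5.956 × 10^-4 / 0.01005 = 0.05927 mol/L
[Cr2O7^2-]_original = 0.05927 × 100.0/10.26 = 0.5776 mol/L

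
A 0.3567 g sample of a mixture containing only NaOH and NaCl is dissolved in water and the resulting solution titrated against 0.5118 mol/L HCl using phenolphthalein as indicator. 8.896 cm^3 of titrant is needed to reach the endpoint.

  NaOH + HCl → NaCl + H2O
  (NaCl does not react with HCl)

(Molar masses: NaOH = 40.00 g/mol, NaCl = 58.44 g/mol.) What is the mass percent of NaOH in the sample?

n(HCl) = 0.008896 × 0.5118 = 4.553 × 10^-3 mol
Let x = n(NaOH), y = n(NaCl).
Titrant: 1x = 4.553 × 10^-3;  mass: 40.00x + 58.44y = 0.3567
Solving, x = 4.553 × 10^-3 mol, y = 2.987 × 10^-3 mol
mass of NaOH = 4.553 × 10^-3 × 40.00 = 0.1821 g
% NaOH = 0.1821 / 0.3567 × 100 = 51.06 %

51.06 %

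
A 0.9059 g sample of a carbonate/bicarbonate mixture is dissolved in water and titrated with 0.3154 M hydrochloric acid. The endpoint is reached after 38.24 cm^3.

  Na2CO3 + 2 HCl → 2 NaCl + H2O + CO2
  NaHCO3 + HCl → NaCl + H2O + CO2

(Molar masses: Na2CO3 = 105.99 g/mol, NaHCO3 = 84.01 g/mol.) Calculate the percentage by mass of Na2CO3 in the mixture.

n(HCl) = 0.03824 × 0.3154 = 0.01206 mol
Let x = n(Na2CO3), y = n(NaHCO3).
Titrant: 2x + 1y = 0.01206;  mass: 105.99x + 84.01y = 0.9059
Solving, x = 1.730 × 10^-3 mol, y = 8.600 × 10^-3 mol
mass of Na2CO3 = 1.730 × 10^-3 × 105.99 = 0.1834 g
% Na2CO3 = 0.1834 / 0.9059 × 100 = 20.25 %

20.25 %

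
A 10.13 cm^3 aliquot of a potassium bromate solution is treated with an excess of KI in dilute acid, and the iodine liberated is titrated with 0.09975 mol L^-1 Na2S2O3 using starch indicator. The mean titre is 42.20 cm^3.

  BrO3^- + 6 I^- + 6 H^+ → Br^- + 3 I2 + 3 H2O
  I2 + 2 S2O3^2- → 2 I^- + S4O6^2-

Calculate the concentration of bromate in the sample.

0.06926 mol/L

n(S2O3^2-) = 0.04220 × 0.09975 = 4.209 × 10^-3 mol
n(I2) = n(S2O3^2-)/2 = 2.105 × 10^-3 mol
From the 1:3 ratio, n(BrO3^-) in the aliquot = 1/3 × 2.105 × 10^-3 = 7.016 × 10^-4 mol
[BrO3^-] = 7.016 × 10^-4 / 0.01013 = 0.06926 mol/L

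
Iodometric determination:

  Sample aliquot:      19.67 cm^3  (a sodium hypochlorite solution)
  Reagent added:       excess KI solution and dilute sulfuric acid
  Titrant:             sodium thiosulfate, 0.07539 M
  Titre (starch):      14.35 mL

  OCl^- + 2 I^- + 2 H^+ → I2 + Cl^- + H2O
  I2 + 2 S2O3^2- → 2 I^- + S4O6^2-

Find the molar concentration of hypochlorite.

n(S2O3^2-) = 0.01435 × 0.07539 = 1.082 × 10^-3 mol
n(I2) = n(S2O3^2-)/2 = 5.409 × 10^-4 mol
n(OCl^-) in the aliquot = 5.409 × 10^-4 mol (1:1 ratio)
[OCl^-] = 5.409 × 10^-4 / 0.01967 = 0.02750 mol/L

0.02750 M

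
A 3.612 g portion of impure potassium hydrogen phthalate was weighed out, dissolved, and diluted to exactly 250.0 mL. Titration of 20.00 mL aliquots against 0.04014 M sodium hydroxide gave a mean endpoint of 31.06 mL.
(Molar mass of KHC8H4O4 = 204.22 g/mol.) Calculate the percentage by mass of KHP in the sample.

88.11 %

KHC8H4O4 + NaOH → KNaC8H4O4 + H2O
n(NaOH) per titration = 0.03106 × 0.04014 = 1.247 × 10^-3 mol
n(KHC8H4O4) in each aliquot = 1.247 × 10^-3 mol (1:1 ratio)
n(KHC8H4O4) in the whole flask = 1.247 × 10^-3 × 250.0/20.00 = 0.01558 mol
mass of KHC8H4O4 = 0.01558 × 204.22 = 3.183 g
% KHC8H4O4 = 3.183 / 3.612 × 100 = 88.11 %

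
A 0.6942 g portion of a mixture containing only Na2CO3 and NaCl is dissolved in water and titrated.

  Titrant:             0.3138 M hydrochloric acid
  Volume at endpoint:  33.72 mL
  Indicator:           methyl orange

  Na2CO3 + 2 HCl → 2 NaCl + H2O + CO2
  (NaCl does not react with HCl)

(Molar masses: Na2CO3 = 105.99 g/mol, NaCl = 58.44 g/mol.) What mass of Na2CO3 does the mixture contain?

n(HCl) = 0.03372 × 0.3138 = 0.01058 mol
Let x = n(Na2CO3), y = n(NaCl).
Titrant: 2x = 0.01058;  mass: 105.99x + 58.44y = 0.6942
Solving, x = 5.291 × 10^-3 mol, y = 2.283 × 10^-3 mol
mass of Na2CO3 = 5.291 × 10^-3 × 105.99 = 0.5608 g

0.5608 g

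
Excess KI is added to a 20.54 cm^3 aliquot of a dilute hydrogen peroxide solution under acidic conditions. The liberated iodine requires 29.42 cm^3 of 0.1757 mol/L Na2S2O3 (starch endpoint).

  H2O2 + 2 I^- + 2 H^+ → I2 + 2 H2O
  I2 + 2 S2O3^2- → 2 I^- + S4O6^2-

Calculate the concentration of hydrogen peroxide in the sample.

0.1258 mol/L

n(S2O3^2-) = 0.02942 × 0.1757 = 5.169 × 10^-3 mol
n(I2) = n(S2O3^2-)/2 = 2.585 × 10^-3 mol
n(H2O2) in the aliquot = 2.585 × 10^-3 mol (1:1 ratio)
[H2O2] = 2.585 × 10^-3 / 0.02054 = 0.1258 mol/L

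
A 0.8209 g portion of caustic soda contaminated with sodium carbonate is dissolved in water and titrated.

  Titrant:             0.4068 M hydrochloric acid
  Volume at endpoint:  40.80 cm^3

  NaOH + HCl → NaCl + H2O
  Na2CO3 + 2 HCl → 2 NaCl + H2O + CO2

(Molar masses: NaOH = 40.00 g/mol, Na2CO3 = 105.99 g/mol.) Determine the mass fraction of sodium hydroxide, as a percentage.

22.00 %

n(HCl) = 0.04080 × 0.4068 = 0.01660 mol
Let x = n(NaOH), y = n(Na2CO3).
Titrant: 1x + 2y = 0.01660;  mass: 40.00x + 105.99y = 0.8209
Solving, x = 4.516 × 10^-3 mol, y = 6.041 × 10^-3 mol
mass of NaOH = 4.516 × 10^-3 × 40.00 = 0.1806 g
% NaOH = 0.1806 / 0.8209 × 100 = 22.00 %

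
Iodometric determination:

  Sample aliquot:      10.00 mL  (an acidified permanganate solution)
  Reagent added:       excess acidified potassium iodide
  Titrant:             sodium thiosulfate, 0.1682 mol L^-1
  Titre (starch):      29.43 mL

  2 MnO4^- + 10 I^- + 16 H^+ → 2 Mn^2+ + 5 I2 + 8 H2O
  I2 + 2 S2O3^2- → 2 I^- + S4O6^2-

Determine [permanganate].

0.09900 mol/L

n(S2O3^2-) = 0.02943 × 0.1682 = 4.950 × 10^-3 mol
n(I2) = n(S2O3^2-)/2 = 2.475 × 10^-3 mol
From the 2:5 ratio, n(MnO4^-) in the aliquot = 2/5 × 2.475 × 10^-3 = 9.900 × 10^-4 mol
[MnO4^-] = 9.900 × 10^-4 / 0.01000 = 0.09900 mol/L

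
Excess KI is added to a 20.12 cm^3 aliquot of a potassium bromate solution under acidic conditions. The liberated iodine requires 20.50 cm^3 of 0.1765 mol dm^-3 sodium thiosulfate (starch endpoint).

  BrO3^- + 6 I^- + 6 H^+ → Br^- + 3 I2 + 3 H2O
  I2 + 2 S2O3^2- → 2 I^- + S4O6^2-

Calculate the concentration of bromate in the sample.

n(S2O3^2-) = 0.02050 × 0.1765 = 3.618 × 10^-3 mol
n(I2) = n(S2O3^2-)/2 = 1.809 × 10^-3 mol
From the 1:3 ratio, n(BrO3^-) in the aliquot = 1/3 × 1.809 × 10^-3 = 6.030 × 10^-4 mol
[BrO3^-] = 6.030 × 10^-4 / 0.02012 = 0.02997 mol/L

0.02997 mol/L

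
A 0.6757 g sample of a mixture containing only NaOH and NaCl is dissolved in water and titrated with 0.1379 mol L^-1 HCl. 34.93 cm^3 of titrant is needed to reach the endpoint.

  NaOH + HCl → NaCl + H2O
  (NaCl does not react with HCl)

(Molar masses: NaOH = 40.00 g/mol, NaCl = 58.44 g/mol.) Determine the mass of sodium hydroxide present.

0.1927 g

n(HCl) = 0.03493 × 0.1379 = 4.817 × 10^-3 mol
Let x = n(NaOH), y = n(NaCl).
Titrant: 1x = 4.817 × 10^-3;  mass: 40.00x + 58.44y = 0.6757
Solving, x = 4.817 × 10^-3 mol, y = 8.265 × 10^-3 mol
mass of NaOH = 4.817 × 10^-3 × 40.00 = 0.1927 g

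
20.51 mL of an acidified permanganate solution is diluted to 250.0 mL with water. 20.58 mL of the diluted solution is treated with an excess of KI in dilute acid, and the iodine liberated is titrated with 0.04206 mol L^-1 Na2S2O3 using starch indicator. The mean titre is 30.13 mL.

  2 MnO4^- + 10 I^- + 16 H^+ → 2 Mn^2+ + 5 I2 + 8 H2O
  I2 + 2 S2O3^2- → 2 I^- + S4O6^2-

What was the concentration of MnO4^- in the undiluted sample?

n(S2O3^2-) = 0.03013 × 0.04206 = 1.267 × 10^-3 mol
n(I2) = n(S2O3^2-)/2 = 6.336 × 10^-4 mol
From the 2:5 ratio, n(MnO4^-) in the aliquot = 2/5 × 6.336 × 10^-4 = 2.535 × 10^-4 mol
[MnO4^-]_dilute = 2.535 × 10^-4 / 0.02058 = 0.01232 mol/L
[MnO4^-]_original = 0.01232 × 250.0/20.51 = 0.1501 mol/L

0.1501 mol/L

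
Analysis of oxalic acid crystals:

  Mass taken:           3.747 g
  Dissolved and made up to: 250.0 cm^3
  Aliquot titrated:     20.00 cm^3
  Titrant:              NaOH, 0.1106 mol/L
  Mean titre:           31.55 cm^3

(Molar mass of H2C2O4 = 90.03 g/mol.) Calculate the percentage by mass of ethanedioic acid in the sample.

H2C2O4 + 2 NaOH → Na2C2O4 + 2 H2O
n(NaOH) per titration = 0.03155 × 0.1106 = 3.489 × 10^-3 mol
From the 1:2 ratio, n(H2C2O4) in each aliquot = 1/2 × 3.489 × 10^-3 = 1.745 × 10^-3 mol
n(H2C2O4) in the whole flask = 1.745 × 10^-3 × 250.0/20.00 = 0.02181 mol
mass of H2C2O4 = 0.02181 × 90.03 = 1.963 g
% H2C2O4 = 1.963 / 3.747 × 100 = 52.40 %

52.40 %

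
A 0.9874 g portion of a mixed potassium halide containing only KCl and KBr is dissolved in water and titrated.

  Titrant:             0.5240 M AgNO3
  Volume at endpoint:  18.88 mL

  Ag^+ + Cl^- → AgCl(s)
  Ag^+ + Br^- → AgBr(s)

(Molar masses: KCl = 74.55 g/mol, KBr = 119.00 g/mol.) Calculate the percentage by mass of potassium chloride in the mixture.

32.25 %

n(AgNO3) = 0.01888 × 0.5240 = 9.893 × 10^-3 mol
Let x = n(KCl), y = n(KBr).
Titrant: 1x + 1y = 9.893 × 10^-3;  mass: 74.55x + 119.00y = 0.9874
Solving, x = 4.272 × 10^-3 mol, y = 5.621 × 10^-3 mol
mass of KCl = 4.272 × 10^-3 × 74.55 = 0.3185 g
% KCl = 0.3185 / 0.9874 × 100 = 32.25 %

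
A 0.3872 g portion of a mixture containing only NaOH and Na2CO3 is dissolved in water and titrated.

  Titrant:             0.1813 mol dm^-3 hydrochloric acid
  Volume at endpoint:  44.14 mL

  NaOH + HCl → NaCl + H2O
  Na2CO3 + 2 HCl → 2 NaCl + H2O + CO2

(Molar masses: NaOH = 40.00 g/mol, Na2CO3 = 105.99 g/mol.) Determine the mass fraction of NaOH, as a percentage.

n(HCl) = 0.04414 × 0.1813 = 8.003 × 10^-3 mol
Let x = n(NaOH), y = n(Na2CO3).
Titrant: 1x + 2y = 8.003 × 10^-3;  mass: 40.00x + 105.99y = 0.3872
Solving, x = 2.839 × 10^-3 mol, y = 2.582 × 10^-3 mol
mass of NaOH = 2.839 × 10^-3 × 40.00 = 0.1136 g
% NaOH = 0.1136 / 0.3872 × 100 = 29.33 %

29.33 %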